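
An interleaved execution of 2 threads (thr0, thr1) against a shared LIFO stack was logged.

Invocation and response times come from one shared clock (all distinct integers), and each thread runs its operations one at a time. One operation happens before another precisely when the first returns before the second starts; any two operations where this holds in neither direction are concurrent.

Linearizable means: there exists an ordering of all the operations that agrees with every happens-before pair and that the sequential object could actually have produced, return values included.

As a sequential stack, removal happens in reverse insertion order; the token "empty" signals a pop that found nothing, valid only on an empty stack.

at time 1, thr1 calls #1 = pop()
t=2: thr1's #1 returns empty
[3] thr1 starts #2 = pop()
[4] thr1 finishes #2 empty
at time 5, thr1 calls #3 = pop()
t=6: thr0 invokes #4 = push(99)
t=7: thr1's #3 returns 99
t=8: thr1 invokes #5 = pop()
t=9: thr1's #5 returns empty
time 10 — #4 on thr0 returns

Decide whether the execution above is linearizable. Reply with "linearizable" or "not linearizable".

linearizable

a witness: #1, #2, #4, #3, #5
after step 1 (#1 pop() → empty): stack <>
after step 2 (#2 pop() → empty): stack <>
after step 3 (#4 push(99)): stack <99>
after step 4 (#3 pop() → 99): stack <>
after step 5 (#5 pop() → empty): stack <>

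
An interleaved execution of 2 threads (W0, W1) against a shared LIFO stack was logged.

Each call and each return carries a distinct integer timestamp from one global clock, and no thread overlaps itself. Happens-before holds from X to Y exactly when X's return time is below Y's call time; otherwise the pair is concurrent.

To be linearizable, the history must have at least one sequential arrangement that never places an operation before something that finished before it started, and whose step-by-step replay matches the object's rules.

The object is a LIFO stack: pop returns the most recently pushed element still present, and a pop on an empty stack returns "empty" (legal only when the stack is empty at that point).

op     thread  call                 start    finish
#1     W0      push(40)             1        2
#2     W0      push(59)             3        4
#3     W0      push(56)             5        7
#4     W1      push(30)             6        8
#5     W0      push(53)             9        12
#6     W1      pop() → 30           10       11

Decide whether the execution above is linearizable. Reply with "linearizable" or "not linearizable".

one valid linearization: #1, #2, #3, #4, #6, #5
after step 1 (#1 push(40)): stack <40>
after step 2 (#2 push(59)): stack <40,59>
after step 3 (#3 push(56)): stack <40,59,56>
after step 4 (#4 push(30)): stack <40,59,56,30>
after step 5 (#6 pop() → 30): stack <40,59,56>
after step 6 (#5 push(53)): stack <40,59,56,53>

linearizable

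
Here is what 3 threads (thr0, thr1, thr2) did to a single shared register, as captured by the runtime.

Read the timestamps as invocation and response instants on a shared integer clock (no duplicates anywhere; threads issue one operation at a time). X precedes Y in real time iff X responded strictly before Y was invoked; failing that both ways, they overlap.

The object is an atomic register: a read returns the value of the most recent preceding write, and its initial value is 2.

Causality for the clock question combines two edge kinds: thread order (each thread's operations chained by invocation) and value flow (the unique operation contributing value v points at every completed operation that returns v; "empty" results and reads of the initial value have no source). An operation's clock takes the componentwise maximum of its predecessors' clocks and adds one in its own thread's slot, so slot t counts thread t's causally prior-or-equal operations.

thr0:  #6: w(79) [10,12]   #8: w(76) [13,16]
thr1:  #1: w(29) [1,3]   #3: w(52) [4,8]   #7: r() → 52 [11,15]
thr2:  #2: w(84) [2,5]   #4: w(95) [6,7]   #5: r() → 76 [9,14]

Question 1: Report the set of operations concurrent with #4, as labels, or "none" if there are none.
overlap test against #4 [6,7]: concurrent iff the interval meets 6..7
#1 [1,3]: before
#2 [2,5]: before
#3 [4,8]: concurrent
#5 [9,14]: after
#6 [10,12]: after
#7 [11,15]: after
#8 [13,16]: after

#3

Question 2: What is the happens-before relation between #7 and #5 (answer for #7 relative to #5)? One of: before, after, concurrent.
#7 spans [11,15], #5 spans [9,14]
the intervals overlap in both directions

concurrent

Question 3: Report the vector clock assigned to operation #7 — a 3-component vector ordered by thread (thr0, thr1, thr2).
#2, invoked 2, has no incoming edges; only thr2's bump applies → (0, 0, 1)
#1, invoked 1, has no incoming edges; only thr1's bump applies → (0, 1, 0)
#6, invoked 10, has no incoming edges; only thr0's bump applies → (1, 0, 0)
from VC(#2)=(0, 0, 1), #4 (invoked 6) maxes components and bumps thr2 → (0, 0, 2)
from VC(#1)=(0, 1, 0), #3 (invoked 4) maxes components and bumps thr1 → (0, 2, 0)
from VC(#6)=(1, 0, 0), #8 (invoked 13) maxes components and bumps thr0 → (2, 0, 0)
from VC(#3)=(0, 2, 0), #7 (invoked 11) maxes components and bumps thr1 → (0, 3, 0)
from VC(#4)=(0, 0, 2), VC(#8)=(2, 0, 0), #5 (invoked 9) maxes components and bumps thr2 → (2, 0, 3)
target: VC(#7) = (0, 3, 0)

(0, 3, 0)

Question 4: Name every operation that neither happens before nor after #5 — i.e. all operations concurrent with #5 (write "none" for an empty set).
#5 spans [9,14]; an op avoiding the whole window 9..14 is ordered, any other is concurrent
#1 [1,3]: before
#2 [2,5]: before
#3 [4,8]: before
#4 [6,7]: before
#6 [10,12]: concurrent
#7 [11,15]: concurrent
#8 [13,16]: concurrent

#6, #7, #8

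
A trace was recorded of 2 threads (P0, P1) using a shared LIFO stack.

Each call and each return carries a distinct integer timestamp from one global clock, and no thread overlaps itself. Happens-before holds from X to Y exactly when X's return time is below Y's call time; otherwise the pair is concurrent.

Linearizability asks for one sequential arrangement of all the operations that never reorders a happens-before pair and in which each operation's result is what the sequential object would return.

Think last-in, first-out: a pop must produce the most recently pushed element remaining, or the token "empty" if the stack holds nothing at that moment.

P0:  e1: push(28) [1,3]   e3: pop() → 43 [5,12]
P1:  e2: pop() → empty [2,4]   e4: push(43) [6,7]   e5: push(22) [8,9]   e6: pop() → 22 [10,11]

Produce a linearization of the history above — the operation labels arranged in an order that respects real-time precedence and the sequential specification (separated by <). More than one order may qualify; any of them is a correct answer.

e2 < e1 < e4 < e3 < e5 < e6

1. e2 pop() → empty, leaving stack <>
2. e1 push(28), leaving stack <28>
3. e4 push(43), leaving stack <28,43>
4. e3 pop() → 43, leaving stack <28>
5. e5 push(22), leaving stack <28,22>
6. e6 pop() → 22, leaving stack <28>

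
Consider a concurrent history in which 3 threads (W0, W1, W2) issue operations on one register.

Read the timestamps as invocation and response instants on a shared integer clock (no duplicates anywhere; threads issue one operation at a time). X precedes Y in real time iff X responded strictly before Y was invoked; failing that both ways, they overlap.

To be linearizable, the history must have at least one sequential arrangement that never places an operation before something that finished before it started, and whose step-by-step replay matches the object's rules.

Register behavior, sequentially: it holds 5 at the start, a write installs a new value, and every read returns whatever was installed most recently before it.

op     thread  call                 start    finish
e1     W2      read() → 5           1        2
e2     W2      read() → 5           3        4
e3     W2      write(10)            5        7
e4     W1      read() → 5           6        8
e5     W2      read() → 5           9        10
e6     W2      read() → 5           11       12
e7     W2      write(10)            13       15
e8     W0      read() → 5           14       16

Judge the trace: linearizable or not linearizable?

not linearizable

prefix check: 1..9 passes, 1..10 fails once e5's time-10 response joins
every one of the 2 real-time-consistent orders over 5 completed register ops fails the sequential spec
one such order, e1, e2, e3, e4, e5, breaks at step 4 where e4 read() → 5 is illegal
one such order, e1, e2, e4, e3, e5, breaks at step 5 where e5 read() → 5 is illegal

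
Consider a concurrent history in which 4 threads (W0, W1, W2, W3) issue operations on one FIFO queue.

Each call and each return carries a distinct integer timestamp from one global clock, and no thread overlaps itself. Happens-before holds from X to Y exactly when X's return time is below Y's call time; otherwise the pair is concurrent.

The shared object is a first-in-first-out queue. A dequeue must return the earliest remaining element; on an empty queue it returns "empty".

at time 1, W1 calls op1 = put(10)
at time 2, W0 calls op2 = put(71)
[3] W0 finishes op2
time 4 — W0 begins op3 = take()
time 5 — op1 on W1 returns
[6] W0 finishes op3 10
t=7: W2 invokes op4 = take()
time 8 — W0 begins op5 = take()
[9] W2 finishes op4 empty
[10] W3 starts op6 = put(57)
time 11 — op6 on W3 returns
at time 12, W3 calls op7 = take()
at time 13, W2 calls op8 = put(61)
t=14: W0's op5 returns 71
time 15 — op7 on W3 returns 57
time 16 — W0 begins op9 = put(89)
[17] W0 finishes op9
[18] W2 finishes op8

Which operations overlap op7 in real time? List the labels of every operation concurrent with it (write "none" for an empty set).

op7 runs from 12 to 15; window-overlapping ops are concurrent
op1 [1,5]: before
op2 [2,3]: before
op3 [4,6]: before
op4 [7,9]: before
op5 [8,14]: concurrent
op6 [10,11]: before
op8 [13,18]: concurrent
op9 [16,17]: after

op5, op8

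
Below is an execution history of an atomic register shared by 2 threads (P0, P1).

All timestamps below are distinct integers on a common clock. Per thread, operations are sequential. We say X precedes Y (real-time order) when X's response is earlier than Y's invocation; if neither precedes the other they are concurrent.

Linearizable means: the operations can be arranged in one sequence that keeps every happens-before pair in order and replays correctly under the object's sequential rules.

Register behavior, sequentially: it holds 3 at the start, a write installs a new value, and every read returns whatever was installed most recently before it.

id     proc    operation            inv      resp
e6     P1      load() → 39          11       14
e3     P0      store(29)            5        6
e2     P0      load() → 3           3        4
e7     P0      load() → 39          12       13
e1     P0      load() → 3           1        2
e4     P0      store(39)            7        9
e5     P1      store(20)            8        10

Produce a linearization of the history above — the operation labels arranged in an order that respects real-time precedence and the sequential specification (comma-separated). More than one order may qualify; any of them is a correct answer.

1. e1 load() → 3, leaving value 3
2. e2 load() → 3, leaving value 3
3. e3 store(29), leaving value 29
4. e5 store(20), leaving value 20
5. e4 store(39), leaving value 39
6. e6 load() → 39, leaving value 39
7. e7 load() → 39, leaving value 39

e1, e2, e3, e5, e4, e6, e7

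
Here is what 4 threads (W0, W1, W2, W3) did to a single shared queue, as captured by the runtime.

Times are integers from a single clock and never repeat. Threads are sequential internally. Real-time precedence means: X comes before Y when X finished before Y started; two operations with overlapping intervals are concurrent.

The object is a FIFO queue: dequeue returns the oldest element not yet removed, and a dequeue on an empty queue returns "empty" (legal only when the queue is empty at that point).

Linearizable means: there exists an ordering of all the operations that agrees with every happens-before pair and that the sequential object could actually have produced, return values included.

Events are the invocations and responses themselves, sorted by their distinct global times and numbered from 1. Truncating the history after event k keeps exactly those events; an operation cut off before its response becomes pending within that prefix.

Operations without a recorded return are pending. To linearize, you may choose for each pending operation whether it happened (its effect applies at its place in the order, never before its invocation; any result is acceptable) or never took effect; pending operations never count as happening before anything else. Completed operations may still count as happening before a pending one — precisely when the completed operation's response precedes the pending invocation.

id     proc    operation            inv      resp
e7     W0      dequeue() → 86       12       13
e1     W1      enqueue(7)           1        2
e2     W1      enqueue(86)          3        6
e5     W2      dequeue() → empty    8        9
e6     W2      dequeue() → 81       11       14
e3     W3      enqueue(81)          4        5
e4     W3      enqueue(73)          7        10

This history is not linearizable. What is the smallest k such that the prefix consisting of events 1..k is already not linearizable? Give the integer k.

9

a valid linearization of events 1..8 exists, for instance e1, e2, e3:
after step 1 (e1 enqueue(7)): queue <7>
after step 2 (e2 enqueue(86)): queue <7,86>
after step 3 (e3 enqueue(81)): queue <7,86,81>
include event 9 — e5 responding at 9 — and every candidate order breaks
completion choices over the 1 pending operation (e4) were checked; none helps
e.g. e1, e2, e3, e5 (pending dropped): illegal at step 4, since e5 dequeue() → empty cannot apply there
e.g. e1, e3, e2, e5 (pending dropped): illegal at step 4, since e5 dequeue() → empty cannot apply there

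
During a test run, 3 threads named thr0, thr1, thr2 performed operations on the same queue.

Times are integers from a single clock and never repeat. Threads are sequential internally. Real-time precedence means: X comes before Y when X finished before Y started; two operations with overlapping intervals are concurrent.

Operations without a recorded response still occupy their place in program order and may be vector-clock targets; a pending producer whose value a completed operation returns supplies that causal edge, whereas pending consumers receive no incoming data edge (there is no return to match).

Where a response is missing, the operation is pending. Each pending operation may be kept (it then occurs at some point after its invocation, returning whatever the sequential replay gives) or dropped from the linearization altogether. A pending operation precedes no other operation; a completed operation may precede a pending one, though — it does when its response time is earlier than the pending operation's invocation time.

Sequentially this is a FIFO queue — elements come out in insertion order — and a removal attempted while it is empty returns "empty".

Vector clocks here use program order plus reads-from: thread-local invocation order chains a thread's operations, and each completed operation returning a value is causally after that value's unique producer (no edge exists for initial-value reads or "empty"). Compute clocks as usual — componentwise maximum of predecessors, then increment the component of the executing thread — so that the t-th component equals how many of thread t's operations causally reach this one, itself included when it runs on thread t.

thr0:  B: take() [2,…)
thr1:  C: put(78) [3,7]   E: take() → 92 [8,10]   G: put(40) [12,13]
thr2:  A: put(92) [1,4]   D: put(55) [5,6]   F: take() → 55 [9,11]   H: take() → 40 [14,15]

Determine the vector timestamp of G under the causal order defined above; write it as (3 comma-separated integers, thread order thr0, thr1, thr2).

(0, 3, 1)

A, invoked 1, has no incoming edges; only thr2's bump applies → (0, 0, 1)
C, invoked 3, has no incoming edges; only thr1's bump applies → (0, 1, 0)
B, invoked 2, has no incoming edges; only thr0's bump applies → (1, 0, 0)
D (invocation 5): componentwise max over VC(A)=(0, 0, 1), +1 at thr2, giving (0, 0, 2)
F (invocation 9): componentwise max over VC(D)=(0, 0, 2), +1 at thr2, giving (0, 0, 3)
E (invocation 8): componentwise max over VC(A)=(0, 0, 1), VC(C)=(0, 1, 0), +1 at thr1, giving (0, 2, 1)
G (invocation 12): componentwise max over VC(E)=(0, 2, 1), +1 at thr1, giving (0, 3, 1)
H (invocation 14): componentwise max over VC(F)=(0, 0, 3), VC(G)=(0, 3, 1), +1 at thr2, giving (0, 3, 4)
target: VC(G) = (0, 3, 1)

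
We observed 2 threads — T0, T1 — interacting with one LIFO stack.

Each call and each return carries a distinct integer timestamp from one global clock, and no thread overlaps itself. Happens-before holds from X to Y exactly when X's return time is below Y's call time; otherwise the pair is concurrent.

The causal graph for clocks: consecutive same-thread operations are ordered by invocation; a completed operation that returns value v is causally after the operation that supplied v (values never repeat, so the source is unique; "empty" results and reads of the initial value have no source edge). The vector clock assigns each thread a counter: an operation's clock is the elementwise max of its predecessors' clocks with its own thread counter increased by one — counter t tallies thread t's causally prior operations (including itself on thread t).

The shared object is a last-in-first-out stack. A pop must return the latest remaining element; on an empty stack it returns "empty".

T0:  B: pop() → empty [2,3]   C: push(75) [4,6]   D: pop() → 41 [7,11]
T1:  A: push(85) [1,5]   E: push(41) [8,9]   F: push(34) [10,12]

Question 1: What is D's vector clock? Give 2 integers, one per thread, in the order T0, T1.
(3, 2)

no predecessors for A (invoked 1): T1 increments from zero → (0, 1)
no predecessors for B (invoked 2): T0 increments from zero → (1, 0)
VC(E, invoked at 8): max of VC(A)=(0, 1), then +1 on thread T1 → (0, 2)
VC(C, invoked at 4): max of VC(B)=(1, 0), then +1 on thread T0 → (2, 0)
VC(F, invoked at 10): max of VC(E)=(0, 2), then +1 on thread T1 → (0, 3)
VC(D, invoked at 7): max of VC(C)=(2, 0), VC(E)=(0, 2), then +1 on thread T0 → (3, 2)
target: VC(D) = (3, 2)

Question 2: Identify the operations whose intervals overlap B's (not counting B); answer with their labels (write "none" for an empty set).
A

concurrent with B ([2,3]): every op whose interval crosses 2..3
A [1,5]: concurrent
C [4,6]: after
D [7,11]: after
E [8,9]: after
F [10,12]: after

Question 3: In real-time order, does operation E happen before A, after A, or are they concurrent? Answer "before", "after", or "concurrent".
after

E spans [8,9], A spans [1,5]
resp(A)=5 < inv(E)=8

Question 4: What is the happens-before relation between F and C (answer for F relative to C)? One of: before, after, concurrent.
after

F spans [10,12], C spans [4,6]
resp(C)=6 < inv(F)=10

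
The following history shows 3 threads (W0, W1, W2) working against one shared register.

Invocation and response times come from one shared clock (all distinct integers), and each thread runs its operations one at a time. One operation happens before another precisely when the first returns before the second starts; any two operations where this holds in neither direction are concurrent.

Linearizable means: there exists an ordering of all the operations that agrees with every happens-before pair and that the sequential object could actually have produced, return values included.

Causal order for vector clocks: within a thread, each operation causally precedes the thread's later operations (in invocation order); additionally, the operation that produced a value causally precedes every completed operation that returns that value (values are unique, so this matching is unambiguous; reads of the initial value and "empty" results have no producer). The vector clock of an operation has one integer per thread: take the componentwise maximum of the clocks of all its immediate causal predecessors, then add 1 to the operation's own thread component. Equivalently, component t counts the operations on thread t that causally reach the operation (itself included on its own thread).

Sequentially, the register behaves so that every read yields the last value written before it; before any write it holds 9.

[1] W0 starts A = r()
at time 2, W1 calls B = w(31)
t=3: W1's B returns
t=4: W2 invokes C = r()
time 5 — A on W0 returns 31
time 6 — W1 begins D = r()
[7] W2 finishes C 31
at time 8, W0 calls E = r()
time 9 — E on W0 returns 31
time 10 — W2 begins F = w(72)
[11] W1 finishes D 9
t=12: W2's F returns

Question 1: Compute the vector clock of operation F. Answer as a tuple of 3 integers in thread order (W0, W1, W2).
no predecessors for B (invoked 2): W1 increments from zero → (0, 1, 0)
C (invocation 4): componentwise max over VC(B)=(0, 1, 0), +1 at W2, giving (0, 1, 1)
D (invocation 6): componentwise max over VC(B)=(0, 1, 0), +1 at W1, giving (0, 2, 0)
A (invocation 1): componentwise max over VC(B)=(0, 1, 0), +1 at W0, giving (1, 1, 0)
F (invocation 10): componentwise max over VC(C)=(0, 1, 1), +1 at W2, giving (0, 1, 2)
E (invocation 8): componentwise max over VC(A)=(1, 1, 0), VC(B)=(0, 1, 0), +1 at W0, giving (2, 1, 0)
target: VC(F) = (0, 1, 2)

(0, 1, 2)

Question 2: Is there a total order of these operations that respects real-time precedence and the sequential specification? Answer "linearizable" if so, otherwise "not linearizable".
prefix check: 1..10 passes, 1..11 fails once D's time-11 response joins
checked exhaustively: 8 real-time-consistent orders of 5 completed operations, zero legal register replays
completion choices over the 1 pending operation (F) were checked; none helps
e.g. A, B, C, D, E (pending dropped): illegal at step 1, since A r() → 31 cannot apply there
e.g. A, B, C, E, D (pending dropped): illegal at step 1, since A r() → 31 cannot apply there

not linearizable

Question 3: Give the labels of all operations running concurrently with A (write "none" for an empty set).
A spans [1,5]; an op avoiding the whole window 1..5 is ordered, any other is concurrent
B [2,3]: concurrent
C [4,7]: concurrent
D [6,11]: after
E [8,9]: after
F [10,12]: after

B, C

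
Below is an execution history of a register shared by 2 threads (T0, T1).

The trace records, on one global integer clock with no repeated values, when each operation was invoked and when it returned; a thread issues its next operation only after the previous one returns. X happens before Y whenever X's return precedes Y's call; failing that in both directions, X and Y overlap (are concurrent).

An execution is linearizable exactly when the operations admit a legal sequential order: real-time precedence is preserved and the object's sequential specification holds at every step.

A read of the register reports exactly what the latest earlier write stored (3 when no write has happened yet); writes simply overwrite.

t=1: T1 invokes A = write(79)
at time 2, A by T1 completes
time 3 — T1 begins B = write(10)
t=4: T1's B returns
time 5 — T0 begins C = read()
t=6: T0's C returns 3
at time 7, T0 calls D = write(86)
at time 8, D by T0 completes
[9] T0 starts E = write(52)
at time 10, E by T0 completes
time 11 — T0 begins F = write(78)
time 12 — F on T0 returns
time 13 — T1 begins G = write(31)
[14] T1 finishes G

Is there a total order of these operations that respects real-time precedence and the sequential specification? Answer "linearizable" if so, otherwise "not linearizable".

not linearizable

cut after 5 events: linearizable; cut after 6 events (C responds, time 6): not linearizable
one real-time candidate order over the 3 completed operations — the register replay rejects it
for example A, B, C fails at step 3: C read() → 3 is not legal there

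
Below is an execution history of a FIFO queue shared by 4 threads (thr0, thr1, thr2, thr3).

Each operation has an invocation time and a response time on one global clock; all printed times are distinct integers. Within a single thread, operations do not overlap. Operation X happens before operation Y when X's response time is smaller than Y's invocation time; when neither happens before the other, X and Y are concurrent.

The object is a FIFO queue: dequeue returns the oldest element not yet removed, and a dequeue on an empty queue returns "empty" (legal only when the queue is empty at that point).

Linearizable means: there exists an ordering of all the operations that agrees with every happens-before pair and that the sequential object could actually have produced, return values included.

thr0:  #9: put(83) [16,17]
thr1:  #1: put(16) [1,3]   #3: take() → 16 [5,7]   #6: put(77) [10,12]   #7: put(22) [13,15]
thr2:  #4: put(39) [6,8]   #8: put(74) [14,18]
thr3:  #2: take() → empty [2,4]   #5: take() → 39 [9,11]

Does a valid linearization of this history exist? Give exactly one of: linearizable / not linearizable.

witness order: #2, #1, #3, #4, #5, #6, #7, #8, #9
1. #2 take() → empty, leaving queue <>
2. #1 put(16), leaving queue <16>
3. #3 take() → 16, leaving queue <>
4. #4 put(39), leaving queue <39>
5. #5 take() → 39, leaving queue <>
6. #6 put(77), leaving queue <77>
7. #7 put(22), leaving queue <77,22>
8. #8 put(74), leaving queue <77,22,74>
9. #9 put(83), leaving queue <77,22,74,83>

linearizable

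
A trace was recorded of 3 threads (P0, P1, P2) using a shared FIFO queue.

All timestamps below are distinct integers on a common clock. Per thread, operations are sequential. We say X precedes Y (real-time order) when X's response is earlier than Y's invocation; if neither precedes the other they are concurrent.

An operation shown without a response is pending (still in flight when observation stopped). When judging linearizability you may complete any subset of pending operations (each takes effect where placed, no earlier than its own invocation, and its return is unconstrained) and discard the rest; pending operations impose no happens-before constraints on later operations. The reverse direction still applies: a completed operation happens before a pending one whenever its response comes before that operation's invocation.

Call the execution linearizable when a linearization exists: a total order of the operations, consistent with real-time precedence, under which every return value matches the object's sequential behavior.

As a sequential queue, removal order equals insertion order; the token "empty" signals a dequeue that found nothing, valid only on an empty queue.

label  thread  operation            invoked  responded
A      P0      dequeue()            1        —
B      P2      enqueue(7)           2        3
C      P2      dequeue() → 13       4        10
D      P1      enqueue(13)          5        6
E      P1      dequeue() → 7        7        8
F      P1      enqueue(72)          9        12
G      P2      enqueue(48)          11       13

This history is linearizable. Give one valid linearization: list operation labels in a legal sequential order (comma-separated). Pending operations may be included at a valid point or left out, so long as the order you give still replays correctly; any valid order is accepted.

A, B, D, E, C, F, G

1. A dequeue() (pending, included), leaving queue <>
2. B enqueue(7), leaving queue <7>
3. D enqueue(13), leaving queue <7,13>
4. E dequeue() → 7, leaving queue <13>
5. C dequeue() → 13, leaving queue <>
6. F enqueue(72), leaving queue <72>
7. G enqueue(48), leaving queue <72,48>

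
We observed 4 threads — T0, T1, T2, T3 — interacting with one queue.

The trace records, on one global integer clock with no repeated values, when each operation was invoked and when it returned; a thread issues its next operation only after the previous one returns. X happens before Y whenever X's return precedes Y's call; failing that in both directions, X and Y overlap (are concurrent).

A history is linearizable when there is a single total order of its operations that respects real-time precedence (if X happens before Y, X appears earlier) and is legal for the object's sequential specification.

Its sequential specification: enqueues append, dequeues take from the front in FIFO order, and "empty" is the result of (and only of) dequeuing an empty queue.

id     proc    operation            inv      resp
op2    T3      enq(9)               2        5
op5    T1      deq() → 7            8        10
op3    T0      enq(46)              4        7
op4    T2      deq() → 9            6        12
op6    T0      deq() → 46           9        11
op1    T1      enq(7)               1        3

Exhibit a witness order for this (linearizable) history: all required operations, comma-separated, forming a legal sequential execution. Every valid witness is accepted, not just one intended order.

1. op1 enq(7), leaving queue <7>
2. op2 enq(9), leaving queue <7,9>
3. op3 enq(46), leaving queue <7,9,46>
4. op5 deq() → 7, leaving queue <9,46>
5. op4 deq() → 9, leaving queue <46>
6. op6 deq() → 46, leaving queue <>

op1, op2, op3, op5, op4, op6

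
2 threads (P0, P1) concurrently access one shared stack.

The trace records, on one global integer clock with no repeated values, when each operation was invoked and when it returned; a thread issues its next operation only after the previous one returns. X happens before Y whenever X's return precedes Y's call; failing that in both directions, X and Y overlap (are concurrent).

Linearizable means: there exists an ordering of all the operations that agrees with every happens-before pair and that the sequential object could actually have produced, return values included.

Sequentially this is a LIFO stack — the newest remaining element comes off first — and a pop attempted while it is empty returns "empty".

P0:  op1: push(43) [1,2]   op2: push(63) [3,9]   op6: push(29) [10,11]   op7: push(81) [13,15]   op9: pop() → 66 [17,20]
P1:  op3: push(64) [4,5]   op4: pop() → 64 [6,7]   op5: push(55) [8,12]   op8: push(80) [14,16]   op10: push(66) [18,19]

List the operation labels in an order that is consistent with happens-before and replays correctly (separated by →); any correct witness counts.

1. op1 push(43), leaving stack <43>
2. op2 push(63), leaving stack <43,63>
3. op3 push(64), leaving stack <43,63,64>
4. op4 pop() → 64, leaving stack <43,63>
5. op5 push(55), leaving stack <43,63,55>
6. op6 push(29), leaving stack <43,63,55,29>
7. op7 push(81), leaving stack <43,63,55,29,81>
8. op8 push(80), leaving stack <43,63,55,29,81,80>
9. op10 push(66), leaving stack <43,63,55,29,81,80,66>
10. op9 pop() → 66, leaving stack <43,63,55,29,81,80>

op1 → op2 → op3 → op4 → op5 → op6 → op7 → op8 → op10 → op9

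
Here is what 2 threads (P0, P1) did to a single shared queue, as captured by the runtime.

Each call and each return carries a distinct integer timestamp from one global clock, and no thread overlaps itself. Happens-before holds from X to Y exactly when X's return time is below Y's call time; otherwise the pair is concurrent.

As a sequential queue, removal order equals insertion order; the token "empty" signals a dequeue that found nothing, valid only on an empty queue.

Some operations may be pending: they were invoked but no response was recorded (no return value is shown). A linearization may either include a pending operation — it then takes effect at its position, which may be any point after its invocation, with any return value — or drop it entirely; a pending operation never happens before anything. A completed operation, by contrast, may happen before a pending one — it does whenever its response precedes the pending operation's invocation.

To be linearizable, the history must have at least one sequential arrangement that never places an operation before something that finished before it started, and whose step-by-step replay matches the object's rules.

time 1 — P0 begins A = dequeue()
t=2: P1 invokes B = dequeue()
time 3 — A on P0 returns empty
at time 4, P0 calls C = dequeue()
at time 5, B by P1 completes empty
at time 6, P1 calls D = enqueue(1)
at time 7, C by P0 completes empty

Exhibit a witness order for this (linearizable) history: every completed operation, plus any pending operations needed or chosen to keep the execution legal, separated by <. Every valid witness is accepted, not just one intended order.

after step 1 (A dequeue() → empty): queue <>
after step 2 (B dequeue() → empty): queue <>
after step 3 (C dequeue() → empty): queue <>

A < B < C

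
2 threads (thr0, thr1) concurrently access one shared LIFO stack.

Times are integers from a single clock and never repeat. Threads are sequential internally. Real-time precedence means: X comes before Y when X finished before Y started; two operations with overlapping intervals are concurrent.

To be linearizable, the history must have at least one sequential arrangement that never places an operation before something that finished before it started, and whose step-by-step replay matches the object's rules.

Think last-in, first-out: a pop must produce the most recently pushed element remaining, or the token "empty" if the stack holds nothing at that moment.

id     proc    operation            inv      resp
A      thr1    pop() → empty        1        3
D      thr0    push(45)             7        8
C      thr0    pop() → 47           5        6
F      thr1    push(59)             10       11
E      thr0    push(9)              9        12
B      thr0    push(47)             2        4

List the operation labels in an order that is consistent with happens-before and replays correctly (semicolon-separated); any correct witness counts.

A; B; C; D; E; F

1. A pop() → empty, leaving stack <>
2. B push(47), leaving stack <47>
3. C pop() → 47, leaving stack <>
4. D push(45), leaving stack <45>
5. E push(9), leaving stack <45,9>
6. F push(59), leaving stack <45,9,59>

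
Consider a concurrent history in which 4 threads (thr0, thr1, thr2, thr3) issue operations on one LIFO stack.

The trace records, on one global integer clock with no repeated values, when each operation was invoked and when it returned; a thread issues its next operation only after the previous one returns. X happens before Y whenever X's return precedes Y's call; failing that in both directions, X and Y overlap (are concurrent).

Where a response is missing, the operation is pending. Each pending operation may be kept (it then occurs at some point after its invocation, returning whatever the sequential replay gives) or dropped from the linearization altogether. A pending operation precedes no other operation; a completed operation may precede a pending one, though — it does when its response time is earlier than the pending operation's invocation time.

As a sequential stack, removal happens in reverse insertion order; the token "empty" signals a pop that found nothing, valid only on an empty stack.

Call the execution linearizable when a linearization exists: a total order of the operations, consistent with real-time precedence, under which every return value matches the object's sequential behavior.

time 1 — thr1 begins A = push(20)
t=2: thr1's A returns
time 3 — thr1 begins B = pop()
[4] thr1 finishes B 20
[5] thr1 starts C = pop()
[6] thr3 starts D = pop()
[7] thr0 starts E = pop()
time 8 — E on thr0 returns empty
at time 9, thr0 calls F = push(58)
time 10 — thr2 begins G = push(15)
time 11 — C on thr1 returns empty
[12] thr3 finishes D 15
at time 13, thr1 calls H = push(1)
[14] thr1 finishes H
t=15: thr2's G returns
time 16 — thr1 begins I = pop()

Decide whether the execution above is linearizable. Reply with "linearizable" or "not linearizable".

linearizable

witness order: A, B, C, E, F, G, D, H
after step 1 (A push(20)): stack <20>
after step 2 (B pop() → 20): stack <>
after step 3 (C pop() → empty): stack <>
after step 4 (E pop() → empty): stack <>
after step 5 (F push(58) (pending, included)): stack <58>
after step 6 (G push(15)): stack <58,15>
after step 7 (D pop() → 15): stack <58>
after step 8 (H push(1)): stack <58,1>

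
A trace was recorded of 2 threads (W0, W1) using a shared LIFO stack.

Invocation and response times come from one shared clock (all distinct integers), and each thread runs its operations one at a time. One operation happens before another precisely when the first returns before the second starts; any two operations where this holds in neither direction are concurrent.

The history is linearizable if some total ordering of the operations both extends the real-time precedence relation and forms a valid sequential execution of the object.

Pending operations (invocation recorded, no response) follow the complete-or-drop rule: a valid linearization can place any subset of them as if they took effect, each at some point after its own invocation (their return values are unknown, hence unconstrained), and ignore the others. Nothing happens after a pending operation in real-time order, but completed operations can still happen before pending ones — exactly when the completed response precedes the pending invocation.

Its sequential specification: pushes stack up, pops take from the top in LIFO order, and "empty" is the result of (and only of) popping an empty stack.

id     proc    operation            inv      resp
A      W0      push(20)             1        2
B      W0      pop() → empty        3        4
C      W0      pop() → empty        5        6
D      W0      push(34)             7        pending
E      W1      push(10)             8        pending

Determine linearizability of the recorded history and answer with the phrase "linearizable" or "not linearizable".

already the first 4 events (up to B's response at time 4) admit no linearization; the first 3 still do
the sole real-time-consistent order of 2 completed operations fails the LIFO stack replay
e.g. A, B: illegal at step 2, since B pop() → empty cannot apply there

not linearizable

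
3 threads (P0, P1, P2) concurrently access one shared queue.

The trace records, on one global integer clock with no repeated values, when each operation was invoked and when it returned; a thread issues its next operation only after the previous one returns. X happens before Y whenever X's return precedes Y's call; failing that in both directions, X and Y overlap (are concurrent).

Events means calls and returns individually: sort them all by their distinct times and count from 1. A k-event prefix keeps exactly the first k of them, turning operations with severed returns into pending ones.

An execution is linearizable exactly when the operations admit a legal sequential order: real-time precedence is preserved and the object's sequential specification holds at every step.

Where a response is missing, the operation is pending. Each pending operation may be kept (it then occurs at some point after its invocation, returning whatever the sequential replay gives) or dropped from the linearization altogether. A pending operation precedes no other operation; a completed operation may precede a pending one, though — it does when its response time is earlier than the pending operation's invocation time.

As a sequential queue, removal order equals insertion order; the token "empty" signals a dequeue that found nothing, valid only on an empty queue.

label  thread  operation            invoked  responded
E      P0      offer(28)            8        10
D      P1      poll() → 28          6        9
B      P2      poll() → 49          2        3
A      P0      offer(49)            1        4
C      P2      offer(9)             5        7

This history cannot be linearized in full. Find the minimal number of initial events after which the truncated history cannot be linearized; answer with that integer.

9

events 1..8 are still linearizable — one witness is A, B, C:
1. A offer(49), leaving queue <49>
2. B poll() → 49, leaving queue <>
3. C offer(9), leaving queue <9>
with event 9 included (D responding at time 9), all real-time-consistent orders fail
completion choices over the 1 pending operation (E) were checked; none helps
sample order A, B, C, D (pending dropped) stalls at step 4 — D poll() → 28 has no legal effect
sample order A, B, D, C (pending dropped) stalls at step 3 — D poll() → 28 has no legal effect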